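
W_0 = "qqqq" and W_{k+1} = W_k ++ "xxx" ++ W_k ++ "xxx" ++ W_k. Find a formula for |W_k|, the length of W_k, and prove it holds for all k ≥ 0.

Claim: |W_k| = 7·3^k − 3.

Base case: |W_0| = 4, and 7·3^0 − 3 = 4.
Assume |W_r| = 7·3^r − 3.
Then |W_{r+1}| = 3|W_r| + 6 = 3(7·3^r − 3) + 6 = 7·3^{r+1} − 9 + 6 = 7·3^{r+1} − 3.
By induction, |W_k| = 7·3^k − 3 for all k ≥ 0.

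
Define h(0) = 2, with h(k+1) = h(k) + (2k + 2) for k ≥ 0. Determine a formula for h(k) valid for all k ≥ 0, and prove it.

Claim: h(k) = k^2 + k + 2.

Base case: h(0) = 2, and 0^2 + 0 + 2 = 2.
Assume h(m) = m^2 + m + 2.
Then h(m+1) = h(m) + (2m + 2) = (m^2 + m + 2) + (2m + 2) = m^2 + 3m + 4,
and (m+1)^2 + (m+1) + 2 = m^2 + 3m + 4.
Hence h(k) = k^2 + k + 2 for every k ≥ 0, by induction.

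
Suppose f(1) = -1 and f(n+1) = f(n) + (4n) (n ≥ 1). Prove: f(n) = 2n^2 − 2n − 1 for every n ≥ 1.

Base case: f(1) = -1, and 2·1^2 − 2·1 − 1 = -1.
Assume f(k) = 2k^2 − 2k − 1.
Then f(k+1) = f(k) + (4k) = (2k^2 − 2k − 1) + (4k) = 2k^2 + 2k − 1,
and 2·(k+1)^2 − 2·(k+1) − 1 = 2k^2 + 2k − 1.
Hence f(n) = 2n^2 − 2n − 1 for every n ≥ 1, by induction.

f(n) = 2n^2 − 2n − 1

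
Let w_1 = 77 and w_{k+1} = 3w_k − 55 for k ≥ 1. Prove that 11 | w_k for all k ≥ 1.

Base case: w_1 = 77 = 11·7, so 11 | w_1.
Assume 11 | w_j, so w_j = 11t for some integer t.
Then w_{j+1} = 3w_j − 55 = 3·(11t) − 55 = 11(3t − 5), so 11 | w_{j+1}.
By induction, 11 | w_k for all k ≥ 1.

11 | w_k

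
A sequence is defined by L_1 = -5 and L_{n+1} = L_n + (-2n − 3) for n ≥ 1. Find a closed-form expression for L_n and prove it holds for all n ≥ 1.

Claim: L_n = -n^2 − 2n − 2.

Base case: L_1 = -5, and -1^2 − 2·1 − 2 = -5.
Assume L_k = -k^2 − 2k − 2.
Then L_{k+1} = L_k + (-2k − 3) = (-k^2 − 2k − 2) + (-2k − 3) = -k^2 − 4k − 5,
and -(k+1)^2 − 2·(k+1) − 2 = -k^2 − 4k − 5.
This completes the inductive step, so L_n = -n^2 − 2n − 2 for all n ≥ 1.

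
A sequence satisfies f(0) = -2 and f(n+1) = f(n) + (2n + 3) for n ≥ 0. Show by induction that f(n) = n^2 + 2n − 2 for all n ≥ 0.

Base case: f(0) = -2, and 0^2 + 2·0 − 2 = -2.
Assume f(j) = j^2 + 2j − 2.
Then f(j+1) = f(j) + (2j + 3) = (j^2 + 2j − 2) + (2j + 3) = j^2 + 4j + 1,
and (j+1)^2 + 2·(j+1) − 2 = j^2 + 4j + 1.
Hence f(n) = n^2 + 2n − 2 for every n ≥ 0, by induction.

f(n) = n^2 + 2n − 2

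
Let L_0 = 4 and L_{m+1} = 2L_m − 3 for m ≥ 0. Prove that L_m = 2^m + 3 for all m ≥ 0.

Base case: L_0 = 4, and 2^0 + 3 = 1 + 3 = 4.
Assume L_k = 2^k + 3 for some k ≥ 0.
Then L_{k+1} = 2L_k − 3 = 2·(2^k + 3) − 3 = 2^{k+1} + 6 − 3 = 2^{k+1} + 3.
This completes the inductive step, so L_m = 2^m + 3 for all m ≥ 0.

L_m = 2^m + 3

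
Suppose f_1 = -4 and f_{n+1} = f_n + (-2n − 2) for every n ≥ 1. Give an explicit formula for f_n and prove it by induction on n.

Claim: f_n = -n^2 − n − 2.

Base case: f_1 = -4, and -1^2 − 1 − 2 = -4.
Assume f_j = -j^2 − j − 2.
Then f_{j+1} = f_j + (-2j − 2) = (-j^2 − j − 2) + (-2j − 2) = -j^2 − 3j − 4,
and -(j+1)^2 − (j+1) − 2 = -j^2 − 3j − 4.
By induction, f_n = -n^2 − n − 2 for all n ≥ 1.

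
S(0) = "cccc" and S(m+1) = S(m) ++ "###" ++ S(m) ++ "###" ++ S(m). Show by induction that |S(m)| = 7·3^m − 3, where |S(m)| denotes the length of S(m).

Base case: |S(0)| = 4, and 7·3^0 − 3 = 4.
Assume |S(j)| = 7·3^j − 3.
Then |S(j+1)| = 3|S(j)| + 6 = 3(7·3^j − 3) + 6 = 7·3^{j+1} − 9 + 6 = 7·3^{j+1} − 3.
This completes the inductive step, so |S(m)| = 7·3^m − 3 for all m ≥ 0.

|S(m)| = 7·3^m − 3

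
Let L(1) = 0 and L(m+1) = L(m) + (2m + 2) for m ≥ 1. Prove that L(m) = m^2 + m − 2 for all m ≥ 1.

Base case: L(1) = 0, and 1^2 + 1 − 2 = 0.
Assume L(r) = r^2 + r − 2.
Then L(r+1) = L(r) + (2r + 2) = (r^2 + r − 2) + (2r + 2) = r^2 + 3r,
and (r+1)^2 + (r+1) − 2 = r^2 + 3r.
By induction, L(m) = m^2 + m − 2 for all m ≥ 1.

L(m) = m^2 + m − 2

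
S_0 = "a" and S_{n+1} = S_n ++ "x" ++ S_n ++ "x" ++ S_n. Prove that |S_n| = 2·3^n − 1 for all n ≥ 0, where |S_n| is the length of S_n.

Base case: |S_0| = 1, and 2·3^0 − 1 = 1.
Assume |S_r| = 2·3^r − 1.
Then |S_{r+1}| = 3|S_r| + 2 = 3(2·3^r − 1) + 2 = 2·3^{r+1} − 3 + 2 = 2·3^{r+1} − 1.
This completes the inductive step, so |S_n| = 2·3^n − 1 for all n ≥ 0.

|S_n| = 2·3^n − 1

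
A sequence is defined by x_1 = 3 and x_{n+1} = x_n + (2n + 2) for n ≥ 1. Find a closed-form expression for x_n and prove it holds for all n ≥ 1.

Claim: x_n = n^2 + n + 1.

Base case: x_1 = 3, and 1^2 + 1 + 1 = 3.
Assume x_k = k^2 + k + 1.
Then x_{k+1} = x_k + (2k + 2) = (k^2 + k + 1) + (2k + 2) = k^2 + 3k + 3,
and (k+1)^2 + (k+1) + 1 = k^2 + 3k + 3.
This completes the inductive step, so x_n = n^2 + n + 1 for all n ≥ 1.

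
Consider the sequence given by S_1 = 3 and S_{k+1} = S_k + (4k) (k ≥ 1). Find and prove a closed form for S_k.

Claim: S_k = 2k^2 − 2k + 3.

Base case: S_1 = 3, and 2·1^2 − 2·1 + 3 = 3.
Assume S_m = 2m^2 − 2m + 3.
Then S_{m+1} = S_m + (4m) = (2m^2 − 2m + 3) + (4m) = 2m^2 + 2m + 3,
and 2·(m+1)^2 − 2·(m+1) + 3 = 2m^2 + 2m + 3.
Hence S_k = 2k^2 − 2k + 3 for every k ≥ 1, by induction.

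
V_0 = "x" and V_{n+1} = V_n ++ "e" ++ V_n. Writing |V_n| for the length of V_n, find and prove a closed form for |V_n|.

Claim: |V_n| = 2^{n+1} − 1.

Base case: |V_0| = 1, and 2^{0+1} − 1 = 1.
Assume |V_k| = 2^{k+1} − 1.
Then |V_{k+1}| = |V_k| + 1 + |V_k| = 2|V_k| + 1 = 2(2^{k+1} − 1) + 1 = 2^{k+2} − 2 + 1 = 2^{k+2} − 1.
This completes the inductive step, so |V_n| = 2^{n+1} − 1 for all n ≥ 0.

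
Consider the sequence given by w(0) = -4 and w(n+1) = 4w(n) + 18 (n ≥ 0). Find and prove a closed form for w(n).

Claim: w(n) = 2·4^n − 6.

Base case: w(0) = -4, and 2·4^0 − 6 = 2 − 6 = -4.
Assume w(k) = 2·4^k − 6 for some k ≥ 0.
Then w(k+1) = 4w(k) + 18 = 4·(2·4^k − 6) + 18 = 8·4^k − 24 + 18 = 2·4^{k+1} − 6.
So the formula holds for k+1, and by induction w(n) = 2·4^n − 6 for all n ≥ 0.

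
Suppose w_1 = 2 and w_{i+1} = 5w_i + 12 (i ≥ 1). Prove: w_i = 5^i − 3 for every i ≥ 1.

Base case: w_1 = 2, and 5^1 − 3 = 5 − 3 = 2.
Assume w_m = 5^m − 3 for some m ≥ 1.
Then w_{m+1} = 5w_m + 12 = 5·(5^m − 3) + 12 = 5^{m+1} − 15 + 12 = 5^{m+1} − 3.
So the formula holds for m+1, and by induction w_i = 5^i − 3 for all i ≥ 1.

w_i = 5^i − 3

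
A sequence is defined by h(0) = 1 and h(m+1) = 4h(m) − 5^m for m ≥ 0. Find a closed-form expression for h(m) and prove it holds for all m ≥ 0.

Claim: h(m) = 2·4^m − 5^m.

Base case: h(0) = 1, and 2·4^0 − 5^0 = 2 − 1 = 1.
Assume h(r) = 2·4^r − 5^r for some r ≥ 0.
Then h(r+1) = 4h(r) − 5^r = 4·(2·4^r − 5^r) − 5^r = 2·4^{r+1} − 4·5^r − 5^r = 2·4^{r+1} − 5·5^r = 2·4^{r+1} − 5^{r+1}.
By induction, h(m) = 2·4^m − 5^m for all m ≥ 0.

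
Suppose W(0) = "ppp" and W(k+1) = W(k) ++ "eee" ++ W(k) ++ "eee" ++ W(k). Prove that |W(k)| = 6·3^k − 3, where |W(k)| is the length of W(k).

Base case: |W(0)| = 3, and 6·3^0 − 3 = 3.
Assume |W(r)| = 6·3^r − 3.
Then |W(r+1)| = 3|W(r)| + 6 = 3(6·3^r − 3) + 6 = 6·3^{r+1} − 9 + 6 = 6·3^{r+1} − 3.
By induction, |W(k)| = 6·3^k − 3 for all k ≥ 0.

|W(k)| = 6·3^k − 3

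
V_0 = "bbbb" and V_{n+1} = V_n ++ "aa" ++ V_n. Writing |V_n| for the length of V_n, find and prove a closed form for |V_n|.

Claim: |V_n| = 6·2^n − 2.

Base case: |V_0| = 4, and 6·2^0 − 2 = 4.
Assume |V_r| = 6·2^r − 2.
Then |V_{r+1}| = |V_r| + 2 + |V_r| = 2|V_r| + 2 = 2(6·2^r − 2) + 2 = 6·2^{r+1} − 4 + 2 = 6·2^{r+1} − 2.
By induction, |V_n| = 6·2^n − 2 for all n ≥ 0.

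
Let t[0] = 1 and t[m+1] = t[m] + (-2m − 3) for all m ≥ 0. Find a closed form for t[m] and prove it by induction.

Claim: t[m] = -m^2 − 2m + 1.

Base case: t[0] = 1, and -0^2 − 2·0 + 1 = 1.
Assume t[k] = -k^2 − 2k + 1.
Then t[k+1] = t[k] + (-2k − 3) = (-k^2 − 2k + 1) + (-2k − 3) = -k^2 − 4k − 2,
and -(k+1)^2 − 2·(k+1) + 1 = -k^2 − 4k − 2.
By induction, t[m] = -m^2 − 2m + 1 for all m ≥ 0.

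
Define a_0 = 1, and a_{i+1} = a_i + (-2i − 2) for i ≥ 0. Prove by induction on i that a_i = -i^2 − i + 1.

Base case: a_0 = 1, and -0^2 − 0 + 1 = 1.
Assume a_m = -m^2 − m + 1.
Then a_{m+1} = a_m + (-2m − 2) = (-m^2 − m + 1) + (-2m − 2) = -m^2 − 3m − 1,
and -(m+1)^2 − (m+1) + 1 = -m^2 − 3m − 1.
This completes the inductive step, so a_i = -i^2 − i + 1 for all i ≥ 0.

a_i = -i^2 − i + 1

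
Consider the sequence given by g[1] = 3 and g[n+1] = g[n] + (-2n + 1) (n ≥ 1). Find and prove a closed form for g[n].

Claim: g[n] = -n^2 + 2n + 2.

Base case: g[1] = 3, and -1^2 + 2·1 + 2 = 3.
Assume g[j] = -j^2 + 2j + 2.
Then g[j+1] = g[j] + (-2j + 1) = (-j^2 + 2j + 2) + (-2j + 1) = -j^2 + 3,
and -(j+1)^2 + 2·(j+1) + 2 = -j^2 + 3.
Hence g[n] = -n^2 + 2n + 2 for every n ≥ 1, by induction.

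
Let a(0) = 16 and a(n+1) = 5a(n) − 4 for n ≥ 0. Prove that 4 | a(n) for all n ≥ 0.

Base case: a(0) = 16 = 4·4, so 4 | a(0).
Assume 4 | a(k), so a(k) = 4t for some integer t.
Then a(k+1) = 5a(k) − 4 = 5·(4t) − 4 = 4(5t − 1), so 4 | a(k+1).
This completes the inductive step, so 4 | a(n) for all n ≥ 0.

4 | a(n)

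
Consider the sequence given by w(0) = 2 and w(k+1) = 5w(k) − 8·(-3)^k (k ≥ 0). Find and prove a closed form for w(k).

Claim: w(k) = 5^k + (-3)^k.

Base case: w(0) = 2, and 5^0 + (-3)^0 = 1 + 1 = 2.
Assume w(m) = 5^m + (-3)^m for some m ≥ 0.
Then w(m+1) = 5w(m) − 8·(-3)^m = 5·(5^m + (-3)^m) − 8·(-3)^m = 5^{m+1} + 5·(-3)^m − 8·(-3)^m = 5^{m+1} − 3·(-3)^m = 5^{m+1} + (-3)^{m+1}.
Hence w(k) = 5^k + (-3)^k for every k ≥ 0, by induction.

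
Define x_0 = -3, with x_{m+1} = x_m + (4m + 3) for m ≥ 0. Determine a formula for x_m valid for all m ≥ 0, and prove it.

Claim: x_m = 2m^2 + m − 3.

Base case: x_0 = -3, and 2·0^2 + 0 − 3 = -3.
Assume x_j = 2j^2 + j − 3.
Then x_{j+1} = x_j + (4j + 3) = (2j^2 + j − 3) + (4j + 3) = 2j^2 + 5j,
and 2·(j+1)^2 + (j+1) − 3 = 2j^2 + 5j.
This completes the inductive step, so x_m = 2m^2 + m − 3 for all m ≥ 0.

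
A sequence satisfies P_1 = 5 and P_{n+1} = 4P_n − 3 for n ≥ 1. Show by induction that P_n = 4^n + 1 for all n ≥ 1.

Base case: P_1 = 5, and 4^1 + 1 = 4 + 1 = 5.
Assume P_k = 4^k + 1 for some k ≥ 1.
Then P_{k+1} = 4P_k − 3 = 4·(4^k + 1) − 3 = 4^{k+1} + 4 − 3 = 4^{k+1} + 1.
Hence P_n = 4^n + 1 for every n ≥ 1, by induction.

P_n = 4^n + 1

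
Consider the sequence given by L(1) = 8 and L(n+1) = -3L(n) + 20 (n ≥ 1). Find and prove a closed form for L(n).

Claim: L(n) = -(-3)^n + 5.

Base case: L(1) = 8, and -(-3)^1 + 5 = 3 + 5 = 8.
Assume L(r) = -(-3)^r + 5 for some r ≥ 1.
Then L(r+1) = -3L(r) + 20 = -3·(-(-3)^r + 5) + 20 = 3·(-3)^r − 15 + 20 = -(-3)^{r+1} + 5.
By induction, L(n) = -(-3)^n + 5 for all n ≥ 1.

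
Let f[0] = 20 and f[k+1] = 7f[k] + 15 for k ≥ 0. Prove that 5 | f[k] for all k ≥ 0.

Base case: f[0] = 20 = 5·4, so 5 | f[0].
Assume 5 | f[r], so f[r] = 5t for some integer t.
Then f[r+1] = 7f[r] + 15 = 7·(5t) + 15 = 5(7t + 3), so 5 | f[r+1].
By induction, 5 | f[k] for all k ≥ 0.

5 | f[k]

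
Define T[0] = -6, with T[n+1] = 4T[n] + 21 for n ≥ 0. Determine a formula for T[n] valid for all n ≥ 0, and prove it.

Claim: T[n] = 4^n − 7.

Base case: T[0] = -6, and 4^0 − 7 = 1 − 7 = -6.
Assume T[j] = 4^j − 7 for some j ≥ 0.
Then T[j+1] = 4T[j] + 21 = 4·(4^j − 7) + 21 = 4^{j+1} − 28 + 21 = 4^{j+1} − 7.
This completes the inductive step, so T[n] = 4^n − 7 for all n ≥ 0.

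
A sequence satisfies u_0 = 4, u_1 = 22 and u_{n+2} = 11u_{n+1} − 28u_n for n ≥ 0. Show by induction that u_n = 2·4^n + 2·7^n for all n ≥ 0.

Base cases: u_0 = 4 and 2·4^0 + 2·7^0 = 4; u_1 = 22 and 2·4^1 + 2·7^1 = 22.
Assume u_j = 2·4^j + 2·7^j for all 0 ≤ j ≤ m, where m ≥ 1.
Then u_{m+1} = 11u_m − 28u_{m−1} = 11·(2·4^m + 2·7^m) − 28·(2·4^{m−1} + 2·7^{m−1}) = 2·(11·4 − 28)4^{m−1} + 2·(11·7 − 28)7^{m−1} = 32·4^{m−1} + 98·7^{m−1} = 2·4^{m+1} + 2·7^{m+1}.
By strong induction, u_n = 2·4^n + 2·7^n for all n ≥ 0.

u_n = 2·4^n + 2·7^n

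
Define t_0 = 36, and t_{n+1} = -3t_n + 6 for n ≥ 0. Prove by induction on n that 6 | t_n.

Base case: t_0 = 36 = 6·6, so 6 | t_0.
Assume 6 | t_m, so t_m = 6s for some integer s.
Then t_{m+1} = -3t_m + 6 = -3·(6s) + 6 = 6(-3s + 1), so 6 | t_{m+1}.
So the property holds for m+1, and by induction 6 | t_n for all n ≥ 0.

6 | t_n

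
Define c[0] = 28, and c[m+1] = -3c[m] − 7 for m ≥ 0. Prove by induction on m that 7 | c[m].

Base case: c[0] = 28 = 7·4, so 7 | c[0].
Assume 7 | c[k], so c[k] = 7t for some integer t.
Then c[k+1] = -3c[k] − 7 = -3·(7t) − 7 = 7(-3t − 1), so 7 | c[k+1].
So the property holds for k+1, and by induction 7 | c[m] for all m ≥ 0.

7 | c[m]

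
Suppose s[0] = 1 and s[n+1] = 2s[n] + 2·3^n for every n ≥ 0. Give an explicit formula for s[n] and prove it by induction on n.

Claim: s[n] = -2^n + 2·3^n.

Base case: s[0] = 1, and -2^0 + 2·3^0 = -1 + 2 = 1.
Assume s[k] = -2^k + 2·3^k for some k ≥ 0.
Then s[k+1] = 2s[k] + 2·3^k = 2·(-2^k + 2·3^k) + 2·3^k = -2^{k+1} + 4·3^k + 2·3^k = -2^{k+1} + 6·3^k = -2^{k+1} + 2·3^{k+1}.
This completes the inductive step, so s[n] = -2^n + 2·3^n for all n ≥ 0.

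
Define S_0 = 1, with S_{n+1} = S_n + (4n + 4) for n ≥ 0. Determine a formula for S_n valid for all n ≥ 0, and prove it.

Claim: S_n = 2n^2 + 2n + 1.

Base case: S_0 = 1, and 2·0^2 + 2·0 + 1 = 1.
Assume S_j = 2j^2 + 2j + 1.
Then S_{j+1} = S_j + (4j + 4) = (2j^2 + 2j + 1) + (4j + 4) = 2j^2 + 6j + 5,
and 2·(j+1)^2 + 2·(j+1) + 1 = 2j^2 + 6j + 5.
By induction, S_n = 2n^2 + 2n + 1 for all n ≥ 0.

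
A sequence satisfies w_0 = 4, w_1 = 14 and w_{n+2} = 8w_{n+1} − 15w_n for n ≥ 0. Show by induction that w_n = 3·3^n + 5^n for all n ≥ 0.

Base cases: w_0 = 4 and 3·3^0 + 5^0 = 4; w_1 = 14 and 3·3^1 + 5^1 = 14.
Assume w_j = 3·3^j + 5^j for all 0 ≤ j ≤ m, where m ≥ 1.
Then w_{m+1} = 8w_m − 15w_{m−1} = 8·(3·3^m + 5^m) − 15·(3·3^{m−1} + 5^{m−1}) = 3·(8·3 − 15)3^{m−1} + (8·5 − 15)5^{m−1} = 27·3^{m−1} + 25·5^{m−1} = 3·3^{m+1} + 5^{m+1}.
By strong induction, w_n = 3·3^n + 5^n for all n ≥ 0.

w_n = 3·3^n + 5^n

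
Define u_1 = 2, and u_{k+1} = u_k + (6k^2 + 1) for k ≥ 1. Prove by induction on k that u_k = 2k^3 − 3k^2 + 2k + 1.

Base case: u_1 = 2, and 2·1^3 − 3·1^2 + 2·1 + 1 = 2.
Assume u_r = 2r^3 − 3r^2 + 2r + 1.
Then u_{r+1} = u_r + (6r^2 + 1) = (2r^3 − 3r^2 + 2r + 1) + (6r^2 + 1) = 2r^3 + 3r^2 + 2r + 2,
and 2·(r+1)^3 − 3·(r+1)^2 + 2·(r+1) + 1 = 2r^3 + 3r^2 + 2r + 2.
This completes the inductive step, so u_k = 2k^3 − 3k^2 + 2k + 1 for all k ≥ 1.

u_k = 2k^3 − 3k^2 + 2k + 1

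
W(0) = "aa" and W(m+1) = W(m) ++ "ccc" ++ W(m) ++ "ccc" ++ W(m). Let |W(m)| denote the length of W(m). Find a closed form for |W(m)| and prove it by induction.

Claim: |W(m)| = 5·3^m − 3.

Base case: |W(0)| = 2, and 5·3^0 − 3 = 2.
Assume |W(r)| = 5·3^r − 3.
Then |W(r+1)| = 3|W(r)| + 6 = 3(5·3^r − 3) + 6 = 5·3^{r+1} − 9 + 6 = 5·3^{r+1} − 3.
This completes the inductive step, so |W(m)| = 5·3^m − 3 for all m ≥ 0.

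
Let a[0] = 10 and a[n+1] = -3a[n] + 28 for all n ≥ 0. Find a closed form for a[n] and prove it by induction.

Claim: a[n] = 3·(-3)^n + 7.

Base case: a[0] = 10, and 3·(-3)^0 + 7 = 3 + 7 = 10.
Assume a[j] = 3·(-3)^j + 7 for some j ≥ 0.
Then a[j+1] = -3a[j] + 28 = -3·(3·(-3)^j + 7) + 28 = -9·(-3)^j − 21 + 28 = 3·(-3)^{j+1} + 7.
This completes the inductive step, so a[n] = 3·(-3)^n + 7 for all n ≥ 0.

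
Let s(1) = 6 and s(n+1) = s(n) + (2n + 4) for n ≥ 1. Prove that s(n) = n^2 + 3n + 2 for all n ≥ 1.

Base case: s(1) = 6, and 1^2 + 3·1 + 2 = 6.
Assume s(j) = j^2 + 3j + 2.
Then s(j+1) = s(j) + (2j + 4) = (j^2 + 3j + 2) + (2j + 4) = j^2 + 5j + 6,
and (j+1)^2 + 3·(j+1) + 2 = j^2 + 5j + 6.
By induction, s(n) = n^2 + 3n + 2 for all n ≥ 1.

s(n) = n^2 + 3n + 2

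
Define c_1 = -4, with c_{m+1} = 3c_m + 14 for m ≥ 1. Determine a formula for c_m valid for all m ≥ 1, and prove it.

Claim: c_m = 3^m − 7.

Base case: c_1 = -4, and 3^1 − 7 = 3 − 7 = -4.
Assume c_k = 3^k − 7 for some k ≥ 1.
Then c_{k+1} = 3c_k + 14 = 3·(3^k − 7) + 14 = 3^{k+1} − 21 + 14 = 3^{k+1} − 7.
So the formula holds for k+1, and by induction c_m = 3^m − 7 for all m ≥ 1.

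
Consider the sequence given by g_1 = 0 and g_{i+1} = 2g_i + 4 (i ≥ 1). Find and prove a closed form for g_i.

Claim: g_i = 2^{i+1} − 4.

Base case: g_1 = 0, and 2^{1+1} − 4 = 4 − 4 = 0.
Assume g_k = 2^{k+1} − 4 for some k ≥ 1.
Then g_{k+1} = 2g_k + 4 = 2·(2^{k+1} − 4) + 4 = 2^{k+2} − 8 + 4 = 2^{k+2} − 4.
By induction, g_i = 2^{i+1} − 4 for all i ≥ 1.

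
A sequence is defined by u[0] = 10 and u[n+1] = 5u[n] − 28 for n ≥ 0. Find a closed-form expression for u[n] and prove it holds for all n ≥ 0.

Claim: u[n] = 3·5^n + 7.

Base case: u[0] = 10, and 3·5^0 + 7 = 3 + 7 = 10.
Assume u[k] = 3·5^k + 7 for some k ≥ 0.
Then u[k+1] = 5u[k] − 28 = 5·(3·5^k + 7) − 28 = 15·5^k + 35 − 28 = 3·5^{k+1} + 7.
This completes the inductive step, so u[n] = 3·5^n + 7 for all n ≥ 0.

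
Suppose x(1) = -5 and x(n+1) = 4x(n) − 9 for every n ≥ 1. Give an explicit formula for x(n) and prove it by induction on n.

Claim: x(n) = -2·4^n + 3.

Base case: x(1) = -5, and -2·4^1 + 3 = -8 + 3 = -5.
Assume x(j) = -2·4^j + 3 for some j ≥ 1.
Then x(j+1) = 4x(j) − 9 = 4·(-2·4^j + 3) − 9 = -8·4^j + 12 − 9 = -2·4^{j+1} + 3.
Hence x(n) = -2·4^n + 3 for every n ≥ 1, by induction.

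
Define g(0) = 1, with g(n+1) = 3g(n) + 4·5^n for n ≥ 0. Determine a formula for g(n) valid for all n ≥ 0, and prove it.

Claim: g(n) = -3^n + 2·5^n.

Base case: g(0) = 1, and -3^0 + 2·5^0 = -1 + 2 = 1.
Assume g(k) = -3^k + 2·5^k for some k ≥ 0.
Then g(k+1) = 3g(k) + 4·5^k = 3·(-3^k + 2·5^k) + 4·5^k = -3^{k+1} + 6·5^k + 4·5^k = -3^{k+1} + 10·5^k = -3^{k+1} + 2·5^{k+1}.
So the formula holds for k+1, and by induction g(n) = -3^n + 2·5^n for all n ≥ 0.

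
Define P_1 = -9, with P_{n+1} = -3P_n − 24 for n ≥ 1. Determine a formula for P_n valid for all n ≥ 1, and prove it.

Claim: P_n = (-3)^n − 6.

Base case: P_1 = -9, and (-3)^1 − 6 = -3 − 6 = -9.
Assume P_k = (-3)^k − 6 for some k ≥ 1.
Then P_{k+1} = -3P_k − 24 = -3·((-3)^k − 6) − 24 = -3·(-3)^k + 18 − 24 = (-3)^{k+1} − 6.
So the formula holds for k+1, and by induction P_n = (-3)^n − 6 for all n ≥ 1.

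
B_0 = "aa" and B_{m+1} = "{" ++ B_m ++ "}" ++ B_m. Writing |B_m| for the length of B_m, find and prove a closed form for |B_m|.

Claim: |B_m| = 2^{m+2} − 2.

Base case: |B_0| = 2, and 2^{0+2} − 2 = 2.
Assume |B_j| = 2^{j+2} − 2.
Then |B_{j+1}| = 1 + |B_j| + 1 + |B_j| = 2|B_j| + 2 = 2(2^{j+2} − 2) + 2 = 2^{j+3} − 4 + 2 = 2^{j+3} − 2.
Hence |B_m| = 2^{m+2} − 2 for every m ≥ 0, by induction.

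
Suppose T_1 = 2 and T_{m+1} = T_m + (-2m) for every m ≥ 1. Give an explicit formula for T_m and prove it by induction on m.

Claim: T_m = -m^2 + m + 2.

Base case: T_1 = 2, and -1^2 + 1 + 2 = 2.
Assume T_r = -r^2 + r + 2.
Then T_{r+1} = T_r + (-2r) = (-r^2 + r + 2) + (-2r) = -r^2 − r + 2,
and -(r+1)^2 + (r+1) + 2 = -r^2 − r + 2.
Hence T_m = -m^2 + m + 2 for every m ≥ 1, by induction.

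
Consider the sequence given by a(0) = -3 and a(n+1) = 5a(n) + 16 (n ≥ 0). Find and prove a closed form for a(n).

Claim: a(n) = 5^n − 4.

Base case: a(0) = -3, and 5^0 − 4 = 1 − 4 = -3.
Assume a(k) = 5^k − 4 for some k ≥ 0.
Then a(k+1) = 5a(k) + 16 = 5·(5^k − 4) + 16 = 5^{k+1} − 20 + 16 = 5^{k+1} − 4.
By induction, a(n) = 5^n − 4 for all n ≥ 0.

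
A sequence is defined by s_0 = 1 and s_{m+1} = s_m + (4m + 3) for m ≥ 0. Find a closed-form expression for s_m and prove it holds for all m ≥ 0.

Claim: s_m = 2m^2 + m + 1.

Base case: s_0 = 1, and 2·0^2 + 0 + 1 = 1.
Assume s_k = 2k^2 + k + 1.
Then s_{k+1} = s_k + (4k + 3) = (2k^2 + k + 1) + (4k + 3) = 2k^2 + 5k + 4,
and 2·(k+1)^2 + (k+1) + 1 = 2k^2 + 5k + 4.
By induction, s_m = 2m^2 + m + 1 for all m ≥ 0.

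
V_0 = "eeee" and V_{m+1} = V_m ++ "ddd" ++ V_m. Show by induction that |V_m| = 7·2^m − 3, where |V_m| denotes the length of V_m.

Base case: |V_0| = 4, and 7·2^0 − 3 = 4.
Assume |V_r| = 7·2^r − 3.
Then |V_{r+1}| = |V_r| + 3 + |V_r| = 2|V_r| + 3 = 2(7·2^r − 3) + 3 = 7·2^{r+1} − 6 + 3 = 7·2^{r+1} − 3.
This completes the inductive step, so |V_m| = 7·2^m − 3 for all m ≥ 0.

|V_m| = 7·2^m − 3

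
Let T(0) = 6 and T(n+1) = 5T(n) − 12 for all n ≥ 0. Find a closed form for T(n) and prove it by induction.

Claim: T(n) = 3·5^n + 3.

Base case: T(0) = 6, and 3·5^0 + 3 = 3 + 3 = 6.
Assume T(r) = 3·5^r + 3 for some r ≥ 0.
Then T(r+1) = 5T(r) − 12 = 5·(3·5^r + 3) − 12 = 15·5^r + 15 − 12 = 3·5^{r+1} + 3.
So the formula holds for r+1, and by induction T(n) = 3·5^n + 3 for all n ≥ 0.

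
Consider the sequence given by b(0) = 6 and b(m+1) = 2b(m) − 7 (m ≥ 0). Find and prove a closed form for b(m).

Claim: b(m) = -2^m + 7.

Base case: b(0) = 6, and -2^0 + 7 = -1 + 7 = 6.
Assume b(j) = -2^j + 7 for some j ≥ 0.
Then b(j+1) = 2b(j) − 7 = 2·(-2^j + 7) − 7 = -2^{j+1} + 14 − 7 = -2^{j+1} + 7.
So the formula holds for j+1, and by induction b(m) = -2^m + 7 for all m ≥ 0.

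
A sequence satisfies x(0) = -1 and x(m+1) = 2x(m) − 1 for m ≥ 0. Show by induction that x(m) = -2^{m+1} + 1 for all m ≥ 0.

Base case: x(0) = -1, and -2^{0+1} + 1 = -2 + 1 = -1.
Assume x(k) = -2^{k+1} + 1 for some k ≥ 0.
Then x(k+1) = 2x(k) − 1 = 2·(-2^{k+1} + 1) − 1 = -2^{k+2} + 2 − 1 = -2^{k+2} + 1.
Hence x(m) = -2^{m+1} + 1 for every m ≥ 0, by induction.

x(m) = -2^{m+1} + 1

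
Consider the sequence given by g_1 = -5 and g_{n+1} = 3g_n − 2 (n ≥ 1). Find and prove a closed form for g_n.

Claim: g_n = -2·3^n + 1.

Base case: g_1 = -5, and -2·3^1 + 1 = -6 + 1 = -5.
Assume g_k = -2·3^k + 1 for some k ≥ 1.
Then g_{k+1} = 3g_k − 2 = 3·(-2·3^k + 1) − 2 = -6·3^k + 3 − 2 = -2·3^{k+1} + 1.
Hence g_n = -2·3^n + 1 for every n ≥ 1, by induction.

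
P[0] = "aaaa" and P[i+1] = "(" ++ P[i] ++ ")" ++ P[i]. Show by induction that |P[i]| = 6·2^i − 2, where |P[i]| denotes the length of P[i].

Base case: |P[0]| = 4, and 6·2^0 − 2 = 4.
Assume |P[k]| = 6·2^k − 2.
Then |P[k+1]| = 1 + |P[k]| + 1 + |P[k]| = 2|P[k]| + 2 = 2(6·2^k − 2) + 2 = 6·2^{k+1} − 4 + 2 = 6·2^{k+1} − 2.
So the formula holds for k+1, and by induction |P[i]| = 6·2^i − 2 for all i ≥ 0.

|P[i]| = 6·2^i − 2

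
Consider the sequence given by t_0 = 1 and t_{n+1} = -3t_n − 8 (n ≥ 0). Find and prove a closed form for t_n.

Claim: t_n = 3·(-3)^n − 2.

Base case: t_0 = 1, and 3·(-3)^0 − 2 = 3 − 2 = 1.
Assume t_m = 3·(-3)^m − 2 for some m ≥ 0.
Then t_{m+1} = -3t_m − 8 = -3·(3·(-3)^m − 2) − 8 = -9·(-3)^m + 6 − 8 = 3·(-3)^{m+1} − 2.
So the formula holds for m+1, and by induction t_n = 3·(-3)^n − 2 for all n ≥ 0.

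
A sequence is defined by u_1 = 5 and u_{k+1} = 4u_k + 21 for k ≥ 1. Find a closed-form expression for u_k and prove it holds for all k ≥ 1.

Claim: u_k = 3·4^k − 7.

Base case: u_1 = 5, and 3·4^1 − 7 = 12 − 7 = 5.
Assume u_m = 3·4^m − 7 for some m ≥ 1.
Then u_{m+1} = 4u_m + 21 = 4·(3·4^m − 7) + 21 = 12·4^m − 28 + 21 = 3·4^{m+1} − 7.
So the formula holds for m+1, and by induction u_k = 3·4^k − 7 for all k ≥ 1.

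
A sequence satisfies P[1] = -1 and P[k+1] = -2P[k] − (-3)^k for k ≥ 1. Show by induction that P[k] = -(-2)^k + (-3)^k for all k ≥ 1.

Base case: P[1] = -1, and -(-2)^1 + (-3)^1 = 2 − 3 = -1.
Assume P[r] = -(-2)^r + (-3)^r for some r ≥ 1.
Then P[r+1] = -2P[r] − (-3)^r = -2·(-(-2)^r + (-3)^r) − (-3)^r = -(-2)^{r+1} − 2·(-3)^r − (-3)^r = -(-2)^{r+1} − 3·(-3)^r = -(-2)^{r+1} + (-3)^{r+1}.
Hence P[k] = -(-2)^k + (-3)^k for every k ≥ 1, by induction.

P[k] = -(-2)^k + (-3)^k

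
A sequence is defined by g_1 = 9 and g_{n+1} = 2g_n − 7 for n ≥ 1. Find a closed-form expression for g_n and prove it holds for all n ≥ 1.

Claim: g_n = 2^n + 7.

Base case: g_1 = 9, and 2^1 + 7 = 2 + 7 = 9.
Assume g_k = 2^k + 7 for some k ≥ 1.
Then g_{k+1} = 2g_k − 7 = 2·(2^k + 7) − 7 = 2^{k+1} + 14 − 7 = 2^{k+1} + 7.
This completes the inductive step, so g_n = 2^n + 7 for all n ≥ 1.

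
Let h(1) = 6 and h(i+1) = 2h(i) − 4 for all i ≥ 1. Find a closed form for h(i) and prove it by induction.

Claim: h(i) = 2^i + 4.

Base case: h(1) = 6, and 2^1 + 4 = 2 + 4 = 6.
Assume h(k) = 2^k + 4 for some k ≥ 1.
Then h(k+1) = 2h(k) − 4 = 2·(2^k + 4) − 4 = 2^{k+1} + 8 − 4 = 2^{k+1} + 4.
So the formula holds for k+1, and by induction h(i) = 2^i + 4 for all i ≥ 1.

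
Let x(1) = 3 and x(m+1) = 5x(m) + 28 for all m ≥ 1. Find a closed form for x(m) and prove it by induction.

Claim: x(m) = 2·5^m − 7.

Base case: x(1) = 3, and 2·5^1 − 7 = 10 − 7 = 3.
Assume x(j) = 2·5^j − 7 for some j ≥ 1.
Then x(j+1) = 5x(j) + 28 = 5·(2·5^j − 7) + 28 = 10·5^j − 35 + 28 = 2·5^{j+1} − 7.
Hence x(m) = 2·5^m − 7 for every m ≥ 1, by induction.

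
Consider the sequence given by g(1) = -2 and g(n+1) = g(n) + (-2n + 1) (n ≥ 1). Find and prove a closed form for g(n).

Claim: g(n) = -n^2 + 2n − 3.

Base case: g(1) = -2, and -1^2 + 2·1 − 3 = -2.
Assume g(j) = -j^2 + 2j − 3.
Then g(j+1) = g(j) + (-2j + 1) = (-j^2 + 2j − 3) + (-2j + 1) = -j^2 − 2,
and -(j+1)^2 + 2·(j+1) − 3 = -j^2 − 2.
By induction, g(n) = -n^2 + 2n − 3 for all n ≥ 1.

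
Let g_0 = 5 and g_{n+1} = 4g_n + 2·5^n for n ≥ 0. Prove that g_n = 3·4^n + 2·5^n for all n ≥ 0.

Base case: g_0 = 5, and 3·4^0 + 2·5^0 = 3 + 2 = 5.
Assume g_m = 3·4^m + 2·5^m for some m ≥ 0.
Then g_{m+1} = 4g_m + 2·5^m = 4·(3·4^m + 2·5^m) + 2·5^m = 3·4^{m+1} + 8·5^m + 2·5^m = 3·4^{m+1} + 10·5^m = 3·4^{m+1} + 2·5^{m+1}.
Hence g_n = 3·4^n + 2·5^n for every n ≥ 0, by induction.

g_n = 3·4^n + 2·5^n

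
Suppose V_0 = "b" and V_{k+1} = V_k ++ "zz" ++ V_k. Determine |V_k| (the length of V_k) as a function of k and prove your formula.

Claim: |V_k| = 3·2^k − 2.

Base case: |V_0| = 1, and 3·2^0 − 2 = 1.
Assume |V_r| = 3·2^r − 2.
Then |V_{r+1}| = |V_r| + 2 + |V_r| = 2|V_r| + 2 = 2(3·2^r − 2) + 2 = 3·2^{r+1} − 4 + 2 = 3·2^{r+1} − 2.
So the formula holds for r+1, and by induction |V_k| = 3·2^k − 2 for all k ≥ 0.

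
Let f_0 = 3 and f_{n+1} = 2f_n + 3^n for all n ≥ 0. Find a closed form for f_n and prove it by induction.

Claim: f_n = 2·2^n + 3^n.

Base case: f_0 = 3, and 2·2^0 + 3^0 = 2 + 1 = 3.
Assume f_r = 2·2^r + 3^r for some r ≥ 0.
Then f_{r+1} = 2f_r + 3^r = 2·(2·2^r + 3^r) + 3^r = 2·2^{r+1} + 2·3^r + 3^r = 2·2^{r+1} + 3·3^r = 2·2^{r+1} + 3^{r+1}.
This completes the inductive step, so f_n = 2·2^n + 3^n for all n ≥ 0.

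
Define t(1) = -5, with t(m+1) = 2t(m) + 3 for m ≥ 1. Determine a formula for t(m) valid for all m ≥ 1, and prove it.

Claim: t(m) = -2^m − 3.

Base case: t(1) = -5, and -2^1 − 3 = -2 − 3 = -5.
Assume t(j) = -2^j − 3 for some j ≥ 1.
Then t(j+1) = 2t(j) + 3 = 2·(-2^j − 3) + 3 = -2^{j+1} − 6 + 3 = -2^{j+1} − 3.
By induction, t(m) = -2^m − 3 for all m ≥ 1.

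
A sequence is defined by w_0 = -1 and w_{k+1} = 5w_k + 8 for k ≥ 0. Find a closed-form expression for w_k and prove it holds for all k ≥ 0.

Claim: w_k = 5^k − 2.

Base case: w_0 = -1, and 5^0 − 2 = 1 − 2 = -1.
Assume w_j = 5^j − 2 for some j ≥ 0.
Then w_{j+1} = 5w_j + 8 = 5·(5^j − 2) + 8 = 5^{j+1} − 10 + 8 = 5^{j+1} − 2.
This completes the inductive step, so w_k = 5^k − 2 for all k ≥ 0.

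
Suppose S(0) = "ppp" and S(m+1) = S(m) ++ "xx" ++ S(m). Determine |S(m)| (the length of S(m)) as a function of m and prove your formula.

Claim: |S(m)| = 5·2^m − 2.

Base case: |S(0)| = 3, and 5·2^0 − 2 = 3.
Assume |S(j)| = 5·2^j − 2.
Then |S(j+1)| = |S(j)| + 2 + |S(j)| = 2|S(j)| + 2 = 2(5·2^j − 2) + 2 = 5·2^{j+1} − 4 + 2 = 5·2^{j+1} − 2.
By induction, |S(m)| = 5·2^m − 2 for all m ≥ 0.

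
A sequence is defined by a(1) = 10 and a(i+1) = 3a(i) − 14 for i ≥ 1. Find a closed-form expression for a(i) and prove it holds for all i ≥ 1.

Claim: a(i) = 3^i + 7.

Base case: a(1) = 10, and 3^1 + 7 = 3 + 7 = 10.
Assume a(k) = 3^k + 7 for some k ≥ 1.
Then a(k+1) = 3a(k) − 14 = 3·(3^k + 7) − 14 = 3^{k+1} + 21 − 14 = 3^{k+1} + 7.
By induction, a(i) = 3^i + 7 for all i ≥ 1.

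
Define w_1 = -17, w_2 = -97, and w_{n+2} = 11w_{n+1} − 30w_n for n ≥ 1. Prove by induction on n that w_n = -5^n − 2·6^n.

Base cases: w_1 = -17 and -5^1 − 2·6^1 = -17; w_2 = -97 and -5^2 − 2·6^2 = -97.
Assume w_j = -5^j − 2·6^j for all 1 ≤ j ≤ k, where k ≥ 2.
Then w_{k+1} = 11w_k − 30w_{k−1} = 11·(-5^k − 2·6^k) − 30·(-5^{k−1} − 2·6^{k−1}) = -(11·5 − 30)5^{k−1} − 2·(11·6 − 30)6^{k−1} = -25·5^{k−1} − 72·6^{k−1} = -5^{k+1} − 2·6^{k+1}.
This completes the inductive step, so w_n = -5^n − 2·6^n for all n ≥ 1.

w_n = -5^n − 2·6^n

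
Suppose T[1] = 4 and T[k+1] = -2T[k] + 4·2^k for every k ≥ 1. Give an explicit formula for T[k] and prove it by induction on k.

Claim: T[k] = -(-2)^k + 2^k.

Base case: T[1] = 4, and -(-2)^1 + 2^1 = 2 + 2 = 4.
Assume T[r] = -(-2)^r + 2^r for some r ≥ 1.
Then T[r+1] = -2T[r] + 4·2^r = -2·(-(-2)^r + 2^r) + 4·2^r = -(-2)^{r+1} − 2·2^r + 4·2^r = -(-2)^{r+1} + 2·2^r = -(-2)^{r+1} + 2^{r+1}.
So the formula holds for r+1, and by induction T[k] = -(-2)^k + 2^k for all k ≥ 1.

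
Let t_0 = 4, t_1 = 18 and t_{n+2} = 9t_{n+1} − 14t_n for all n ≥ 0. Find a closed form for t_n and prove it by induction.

Claim: t_n = 2·2^n + 2·7^n.

Base cases: t_0 = 4 and 2·2^0 + 2·7^0 = 4; t_1 = 18 and 2·2^1 + 2·7^1 = 18.
Assume t_j = 2·2^j + 2·7^j for all 0 ≤ j ≤ r, where r ≥ 1.
Then t_{r+1} = 9t_r − 14t_{r−1} = 9·(2·2^r + 2·7^r) − 14·(2·2^{r−1} + 2·7^{r−1}) = 2·(9·2 − 14)2^{r−1} + 2·(9·7 − 14)7^{r−1} = 8·2^{r−1} + 98·7^{r−1} = 2·2^{r+1} + 2·7^{r+1}.
Hence t_n = 2·2^n + 2·7^n for every n ≥ 0, by strong induction.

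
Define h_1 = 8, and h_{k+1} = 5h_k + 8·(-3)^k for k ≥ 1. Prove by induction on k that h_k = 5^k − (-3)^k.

Base case: h_1 = 8, and 5^1 − (-3)^1 = 5 + 3 = 8.
Assume h_m = 5^m − (-3)^m for some m ≥ 1.
Then h_{m+1} = 5h_m + 8·(-3)^m = 5·(5^m − (-3)^m) + 8·(-3)^m = 5^{m+1} − 5·(-3)^m + 8·(-3)^m = 5^{m+1} + 3·(-3)^m = 5^{m+1} − (-3)^{m+1}.
This completes the inductive step, so h_k = 5^k − (-3)^k for all k ≥ 1.

h_k = 5^k − (-3)^k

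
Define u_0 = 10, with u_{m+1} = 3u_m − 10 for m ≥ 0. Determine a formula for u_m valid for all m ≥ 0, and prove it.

Claim: u_m = 5·3^m + 5.

Base case: u_0 = 10, and 5·3^0 + 5 = 5 + 5 = 10.
Assume u_r = 5·3^r + 5 for some r ≥ 0.
Then u_{r+1} = 3u_r − 10 = 3·(5·3^r + 5) − 10 = 15·3^r + 15 − 10 = 5·3^{r+1} + 5.
This completes the inductive step, so u_m = 5·3^m + 5 for all m ≥ 0.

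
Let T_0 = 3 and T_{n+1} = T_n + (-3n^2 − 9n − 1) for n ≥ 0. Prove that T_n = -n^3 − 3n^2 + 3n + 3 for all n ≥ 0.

Base case: T_0 = 3, and -0^3 − 3·0^2 + 3·0 + 3 = 3.
Assume T_r = -r^3 − 3r^2 + 3r + 3.
Then T_{r+1} = T_r + (-3r^2 − 9r − 1) = (-r^3 − 3r^2 + 3r + 3) + (-3r^2 − 9r − 1) = -r^3 − 6r^2 − 6r + 2,
and -(r+1)^3 − 3·(r+1)^2 + 3·(r+1) + 3 = -r^3 − 6r^2 − 6r + 2.
By induction, T_n = -n^3 − 3n^2 + 3n + 3 for all n ≥ 0.

T_n = -n^3 − 3n^2 + 3n + 3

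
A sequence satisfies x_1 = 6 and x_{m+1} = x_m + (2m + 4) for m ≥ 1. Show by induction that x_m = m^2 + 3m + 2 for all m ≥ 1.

Base case: x_1 = 6, and 1^2 + 3·1 + 2 = 6.
Assume x_r = r^2 + 3r + 2.
Then x_{r+1} = x_r + (2r + 4) = (r^2 + 3r + 2) + (2r + 4) = r^2 + 5r + 6,
and (r+1)^2 + 3·(r+1) + 2 = r^2 + 5r + 6.
This completes the inductive step, so x_m = m^2 + 3m + 2 for all m ≥ 1.

x_m = m^2 + 3m + 2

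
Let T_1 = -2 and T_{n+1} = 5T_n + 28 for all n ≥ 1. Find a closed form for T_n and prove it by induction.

Claim: T_n = 5^n − 7.

Base case: T_1 = -2, and 5^1 − 7 = 5 − 7 = -2.
Assume T_j = 5^j − 7 for some j ≥ 1.
Then T_{j+1} = 5T_j + 28 = 5·(5^j − 7) + 28 = 5^{j+1} − 35 + 28 = 5^{j+1} − 7.
So the formula holds for j+1, and by induction T_n = 5^n − 7 for all n ≥ 1.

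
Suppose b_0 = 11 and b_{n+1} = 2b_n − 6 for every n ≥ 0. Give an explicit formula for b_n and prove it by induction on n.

Claim: b_n = 5·2^n + 6.

Base case: b_0 = 11, and 5·2^0 + 6 = 5 + 6 = 11.
Assume b_m = 5·2^m + 6 for some m ≥ 0.
Then b_{m+1} = 2b_m − 6 = 2·(5·2^m + 6) − 6 = 10·2^m + 12 − 6 = 5·2^{m+1} + 6.
This completes the inductive step, so b_n = 5·2^n + 6 for all n ≥ 0.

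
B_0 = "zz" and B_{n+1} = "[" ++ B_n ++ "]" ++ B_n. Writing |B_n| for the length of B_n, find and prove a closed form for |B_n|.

Claim: |B_n| = 2^{n+2} − 2.

Base case: |B_0| = 2, and 2^{0+2} − 2 = 2.
Assume |B_j| = 2^{j+2} − 2.
Then |B_{j+1}| = 1 + |B_j| + 1 + |B_j| = 2|B_j| + 2 = 2(2^{j+2} − 2) + 2 = 2^{j+3} − 4 + 2 = 2^{j+3} − 2.
By induction, |B_n| = 2^{n+2} − 2 for all n ≥ 0.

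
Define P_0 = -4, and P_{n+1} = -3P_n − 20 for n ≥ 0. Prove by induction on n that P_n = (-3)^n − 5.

Base case: P_0 = -4, and (-3)^0 − 5 = 1 − 5 = -4.
Assume P_j = (-3)^j − 5 for some j ≥ 0.
Then P_{j+1} = -3P_j − 20 = -3·((-3)^j − 5) − 20 = -3·(-3)^j + 15 − 20 = (-3)^{j+1} − 5.
This completes the inductive step, so P_n = (-3)^n − 5 for all n ≥ 0.

P_n = (-3)^n − 5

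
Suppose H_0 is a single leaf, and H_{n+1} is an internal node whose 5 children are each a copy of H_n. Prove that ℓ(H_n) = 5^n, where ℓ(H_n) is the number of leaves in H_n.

Base case: ℓ(H_0) = 1, and 5^0 = 1.
Assume ℓ(H_k) = 5^k.
Then ℓ(H_{k+1}) = 5·ℓ(H_k) = 5·5^k = 5^{k+1}.
This completes the inductive step, so ℓ(H_n) = 5^n for all n ≥ 0.

ℓ(H_n) = 5^n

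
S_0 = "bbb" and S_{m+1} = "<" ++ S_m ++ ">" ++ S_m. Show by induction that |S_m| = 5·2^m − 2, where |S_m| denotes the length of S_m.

Base case: |S_0| = 3, and 5·2^0 − 2 = 3.
Assume |S_k| = 5·2^k − 2.
Then |S_{k+1}| = 1 + |S_k| + 1 + |S_k| = 2|S_k| + 2 = 2(5·2^k − 2) + 2 = 5·2^{k+1} − 4 + 2 = 5·2^{k+1} − 2.
By induction, |S_m| = 5·2^m − 2 for all m ≥ 0.

|S_m| = 5·2^m − 2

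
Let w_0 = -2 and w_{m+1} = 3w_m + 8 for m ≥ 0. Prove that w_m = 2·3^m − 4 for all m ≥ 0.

Base case: w_0 = -2, and 2·3^0 − 4 = 2 − 4 = -2.
Assume w_j = 2·3^j − 4 for some j ≥ 0.
Then w_{j+1} = 3w_j + 8 = 3·(2·3^j − 4) + 8 = 6·3^j − 12 + 8 = 2·3^{j+1} − 4.
By induction, w_m = 2·3^m − 4 for all m ≥ 0.

w_m = 2·3^m − 4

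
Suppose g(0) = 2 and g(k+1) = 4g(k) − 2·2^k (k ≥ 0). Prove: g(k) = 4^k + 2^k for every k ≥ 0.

Base case: g(0) = 2, and 4^0 + 2^0 = 1 + 1 = 2.
Assume g(j) = 4^j + 2^j for some j ≥ 0.
Then g(j+1) = 4g(j) − 2·2^j = 4·(4^j + 2^j) − 2·2^j = 4^{j+1} + 4·2^j − 2·2^j = 4^{j+1} + 2·2^j = 4^{j+1} + 2^{j+1}.
Hence g(k) = 4^k + 2^k for every k ≥ 0, by induction.

g(k) = 4^k + 2^k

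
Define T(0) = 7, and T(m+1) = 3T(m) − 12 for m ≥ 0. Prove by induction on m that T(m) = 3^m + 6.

Base case: T(0) = 7, and 3^0 + 6 = 1 + 6 = 7.
Assume T(r) = 3^r + 6 for some r ≥ 0.
Then T(r+1) = 3T(r) − 12 = 3·(3^r + 6) − 12 = 3^{r+1} + 18 − 12 = 3^{r+1} + 6.
So the formula holds for r+1, and by induction T(m) = 3^m + 6 for all m ≥ 0.

T(m) = 3^m + 6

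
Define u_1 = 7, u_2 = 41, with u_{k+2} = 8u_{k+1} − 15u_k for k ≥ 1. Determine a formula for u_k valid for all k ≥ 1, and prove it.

Claim: u_k = 2·5^k − 3^k.

Base cases: u_1 = 7 and 2·5^1 − 3^1 = 7; u_2 = 41 and 2·5^2 − 3^2 = 41.
Assume u_j = 2·5^j − 3^j for all 1 ≤ j ≤ r, where r ≥ 2.
Then u_{r+1} = 8u_r − 15u_{r−1} = 8·(2·5^r − 3^r) − 15·(2·5^{r−1} − 3^{r−1}) = 2·(8·5 − 15)5^{r−1} − (8·3 − 15)3^{r−1} = 50·5^{r−1} − 9·3^{r−1} = 2·5^{r+1} − 3^{r+1}.
Hence u_k = 2·5^k − 3^k for every k ≥ 1, by strong induction.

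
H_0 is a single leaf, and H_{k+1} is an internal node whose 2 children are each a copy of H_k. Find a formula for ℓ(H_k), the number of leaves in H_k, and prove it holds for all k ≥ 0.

Claim: ℓ(H_k) = 2^k.

Base case: ℓ(H_0) = 1, and 2^0 = 1.
Assume ℓ(H_r) = 2^r.
Then ℓ(H_{r+1}) = 2·ℓ(H_r) = 2·2^r = 2^{r+1}.
This completes the inductive step, so ℓ(H_k) = 2^k for all k ≥ 0.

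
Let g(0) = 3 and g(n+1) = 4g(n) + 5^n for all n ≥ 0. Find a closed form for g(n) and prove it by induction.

Claim: g(n) = 2·4^n + 5^n.

Base case: g(0) = 3, and 2·4^0 + 5^0 = 2 + 1 = 3.
Assume g(r) = 2·4^r + 5^r for some r ≥ 0.
Then g(r+1) = 4g(r) + 5^r = 4·(2·4^r + 5^r) + 5^r = 2·4^{r+1} + 4·5^r + 5^r = 2·4^{r+1} + 5·5^r = 2·4^{r+1} + 5^{r+1}.
So the formula holds for r+1, and by induction g(n) = 2·4^n + 5^n for all n ≥ 0.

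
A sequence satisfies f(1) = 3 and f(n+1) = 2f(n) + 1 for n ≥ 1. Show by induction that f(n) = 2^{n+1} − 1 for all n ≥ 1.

Base case: f(1) = 3, and 2^{1+1} − 1 = 4 − 1 = 3.
Assume f(j) = 2^{j+1} − 1 for some j ≥ 1.
Then f(j+1) = 2f(j) + 1 = 2·(2^{j+1} − 1) + 1 = 2^{j+2} − 2 + 1 = 2^{j+2} − 1.
So the formula holds for j+1, and by induction f(n) = 2^{n+1} − 1 for all n ≥ 1.

f(n) = 2^{n+1} − 1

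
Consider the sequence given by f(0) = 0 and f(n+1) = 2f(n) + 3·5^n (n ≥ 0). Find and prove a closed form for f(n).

Claim: f(n) = -2^n + 5^n.

Base case: f(0) = 0, and -2^0 + 5^0 = -1 + 1 = 0.
Assume f(j) = -2^j + 5^j for some j ≥ 0.
Then f(j+1) = 2f(j) + 3·5^j = 2·(-2^j + 5^j) + 3·5^j = -2^{j+1} + 2·5^j + 3·5^j = -2^{j+1} + 5·5^j = -2^{j+1} + 5^{j+1}.
So the formula holds for j+1, and by induction f(n) = -2^n + 5^n for all n ≥ 0.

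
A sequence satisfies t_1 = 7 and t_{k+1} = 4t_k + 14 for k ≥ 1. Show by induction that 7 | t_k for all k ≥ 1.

Base case: t_1 = 7 = 7·1, so 7 | t_1.
Assume 7 | t_m, so t_m = 7s for some integer s.
Then t_{m+1} = 4t_m + 14 = 4·(7s) + 14 = 7(4s + 2), so 7 | t_{m+1}.
This completes the inductive step, so 7 | t_k for all k ≥ 1.

7 | t_k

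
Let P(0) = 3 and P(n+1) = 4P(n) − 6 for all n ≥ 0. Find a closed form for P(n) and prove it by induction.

Claim: P(n) = 4^n + 2.

Base case: P(0) = 3, and 4^0 + 2 = 1 + 2 = 3.
Assume P(j) = 4^j + 2 for some j ≥ 0.
Then P(j+1) = 4P(j) − 6 = 4·(4^j + 2) − 6 = 4^{j+1} + 8 − 6 = 4^{j+1} + 2.
By induction, P(n) = 4^n + 2 for all n ≥ 0.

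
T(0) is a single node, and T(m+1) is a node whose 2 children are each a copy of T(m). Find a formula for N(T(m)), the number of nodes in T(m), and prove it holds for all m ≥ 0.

Claim: N(T(m)) = 2^{m+1} − 1.

Base case: N(T(0)) = 1, and 2^{0+1} − 1 = 1.
Assume N(T(k)) = 2^{k+1} − 1.
Then N(T(k+1)) = 1 + 2N(T(k)) = 1 + 2(2^{k+1} − 1) = 2^{k+2} − 2 + 1 = 2^{k+2} − 1.
Hence N(T(m)) = 2^{m+1} − 1 for every m ≥ 0, by induction.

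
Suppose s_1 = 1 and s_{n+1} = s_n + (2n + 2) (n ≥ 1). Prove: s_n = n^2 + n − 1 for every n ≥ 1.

Base case: s_1 = 1, and 1^2 + 1 − 1 = 1.
Assume s_k = k^2 + k − 1.
Then s_{k+1} = s_k + (2k + 2) = (k^2 + k − 1) + (2k + 2) = k^2 + 3k + 1,
and (k+1)^2 + (k+1) − 1 = k^2 + 3k + 1.
Hence s_n = n^2 + n − 1 for every n ≥ 1, by induction.

s_n = n^2 + n − 1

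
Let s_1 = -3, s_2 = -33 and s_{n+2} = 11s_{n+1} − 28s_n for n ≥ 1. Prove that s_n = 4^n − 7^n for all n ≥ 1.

Base cases: s_1 = -3 and 4^1 − 7^1 = -3; s_2 = -33 and 4^2 − 7^2 = -33.
Assume s_j = 4^j − 7^j for all 1 ≤ j ≤ k, where k ≥ 2.
Then s_{k+1} = 11s_k − 28s_{k−1} = 11·(4^k − 7^k) − 28·(4^{k−1} − 7^{k−1}) = (11·4 − 28)4^{k−1} − (11·7 − 28)7^{k−1} = 16·4^{k−1} − 49·7^{k−1} = 4^{k+1} − 7^{k+1}.
This completes the inductive step, so s_n = 4^n − 7^n for all n ≥ 1.

s_n = 4^n − 7^n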